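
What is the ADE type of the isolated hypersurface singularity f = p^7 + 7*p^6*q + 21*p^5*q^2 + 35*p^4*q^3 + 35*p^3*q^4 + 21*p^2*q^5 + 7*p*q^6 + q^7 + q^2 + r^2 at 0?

The Hessian of f at 0 has rank 2. Corank 1: A-series; mu = 6 gives A_6.

A_6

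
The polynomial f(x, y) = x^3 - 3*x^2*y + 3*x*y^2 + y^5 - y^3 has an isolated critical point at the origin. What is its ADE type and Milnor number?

The Hessian of f at 0 has rank 0. Corank 2; j^3 = (x - y)^3 is a perfect cube, so E-series; the 5-jet and mu = 8 give E_8.

Type E_8, Milnor number mu = 8.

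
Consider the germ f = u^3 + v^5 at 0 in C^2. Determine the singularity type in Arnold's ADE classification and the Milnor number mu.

The Hessian of f at 0 is [[0, 0], [0, 0]] with rank 0, so corank 2. A Groebner basis of the Jacobian ideal J(f) in C{u,v} is {v^4, u^2}; counting standard monomials gives mu = 8. Corank 2; j^3 = u^3 is a perfect cube, so E-series; the 5-jet and mu = 8 give E_8.

Type E_{8}, Milnor number mu = 8.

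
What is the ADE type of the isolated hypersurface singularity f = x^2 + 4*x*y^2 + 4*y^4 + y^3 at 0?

A_2

The Hessian of f at 0 has rank 1. Corank 1: A-series; mu = 2 gives A_2.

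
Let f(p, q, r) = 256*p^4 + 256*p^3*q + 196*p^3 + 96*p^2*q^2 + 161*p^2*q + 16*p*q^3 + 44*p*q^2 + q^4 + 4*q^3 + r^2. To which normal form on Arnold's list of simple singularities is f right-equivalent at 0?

The Hessian of f at 0 is [[0, 0, 0], [0, 0, 0], [0, 0, 2]] with rank 1, so corank 2. A Groebner basis of the Jacobian ideal J(f) in C{p,q,r} is {p*q^2 + 343*p*q/8 + 49*q^2/4, -2401*p*q/16 + q^3 - 343*q^2/8, p^2 + 15*p*q/28 + q^2/14, r}; counting standard monomials gives mu = 5. Corank 2; j^3 = (4*p + q)*(7*p + 2*q)^2 has shape L^2 M (L != M), so D-series; mu = 5 gives D_5.

D_5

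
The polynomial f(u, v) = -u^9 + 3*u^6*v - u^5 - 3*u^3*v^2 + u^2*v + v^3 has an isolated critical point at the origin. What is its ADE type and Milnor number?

The Hessian of f at 0 has rank 0. Corank 2; j^3 = v*(u^2 + v^2) splits into three distinct lines over C (the quadratic factor has nonzero discriminant), so D_4.

Type D_{4}, Milnor number mu = 4.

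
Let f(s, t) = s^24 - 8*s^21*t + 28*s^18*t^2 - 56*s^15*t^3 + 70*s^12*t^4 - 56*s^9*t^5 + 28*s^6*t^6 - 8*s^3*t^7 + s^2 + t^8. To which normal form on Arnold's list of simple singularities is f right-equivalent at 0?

The Hessian of f at 0 is [[2, 0], [0, 0]] with rank 1, so corank 1. A Groebner basis of the Jacobian ideal J(f) in C{s,t} is {t^7, s}; counting standard monomials gives mu = 7. Corank 1: A-series; mu = 7 gives A_7.

A7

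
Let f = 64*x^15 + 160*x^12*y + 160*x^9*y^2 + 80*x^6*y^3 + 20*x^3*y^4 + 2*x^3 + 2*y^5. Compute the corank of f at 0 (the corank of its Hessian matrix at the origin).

Hessian at 0 has rank 0.

2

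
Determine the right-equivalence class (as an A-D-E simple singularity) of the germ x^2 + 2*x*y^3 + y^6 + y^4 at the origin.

A_{3}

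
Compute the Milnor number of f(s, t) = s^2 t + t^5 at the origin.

The Hessian of f at 0 has rank 0. Corank 2; j^3 = s^2*t has shape L^2 M (L != M), so D-series; mu = 6 gives D_6.

6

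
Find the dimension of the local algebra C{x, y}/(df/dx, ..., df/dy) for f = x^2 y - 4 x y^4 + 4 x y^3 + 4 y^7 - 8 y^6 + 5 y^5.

6

The Hessian of f at 0 is [[0, 0], [0, 0]] with rank 0, so corank 2. A Groebner basis of the Jacobian ideal J(f) in C{x,y} is {x^3, x^2*y, -2*x^2 + x*y^2, x^2 + x*y/2 + y^3}; counting standard monomials gives mu = 6. Corank 2; j^3 = x^2*y has shape L^2 M (L != M), so D-series; mu = 6 gives D_6.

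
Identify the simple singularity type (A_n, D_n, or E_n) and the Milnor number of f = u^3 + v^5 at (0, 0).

The Hessian of f at 0 is [[0, 0], [0, 0]] with rank 0, so corank 2. A Groebner basis of the Jacobian ideal J(f) in C{u,v} is {v^4, u^2}; counting standard monomials gives mu = 8. Corank 2; j^3 = u^3 is a perfect cube, so E-series; the 5-jet and mu = 8 give E_8.

Type E_{8}, Milnor number mu = 8.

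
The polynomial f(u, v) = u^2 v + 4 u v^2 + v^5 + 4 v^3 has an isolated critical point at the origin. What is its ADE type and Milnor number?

The Hessian of f at 0 has rank 0. Corank 2; j^3 = v*(u + 2*v)^2 has shape L^2 M (L != M), so D-series; mu = 6 gives D_6.

Type D_{6}, Milnor number mu = 6.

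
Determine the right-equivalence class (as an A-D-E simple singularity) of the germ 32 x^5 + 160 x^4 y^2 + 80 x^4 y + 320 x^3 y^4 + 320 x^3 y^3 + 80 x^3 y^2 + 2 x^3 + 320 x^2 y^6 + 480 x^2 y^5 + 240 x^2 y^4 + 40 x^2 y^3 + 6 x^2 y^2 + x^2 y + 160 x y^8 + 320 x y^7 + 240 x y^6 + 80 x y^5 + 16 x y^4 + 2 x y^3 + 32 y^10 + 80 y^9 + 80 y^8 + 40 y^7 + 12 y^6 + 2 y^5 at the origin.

D_{6}

The Hessian of f at 0 has rank 0. Corank 2; j^3 = x^2*(2*x + y) has shape L^2 M (L != M), so D-series; mu = 6 gives D_6.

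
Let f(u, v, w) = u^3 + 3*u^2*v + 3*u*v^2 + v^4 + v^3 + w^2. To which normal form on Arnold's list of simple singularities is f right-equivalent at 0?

The Hessian of f at 0 has rank 1. Corank 2; j^3 = (u + v)^3 is a perfect cube, so E-series; the 4-jet and mu = 6 give E_6.

E6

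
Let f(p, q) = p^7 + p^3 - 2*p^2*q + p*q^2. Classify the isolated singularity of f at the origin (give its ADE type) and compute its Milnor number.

The Hessian of f at 0 is [[0, 0], [0, 0]] with rank 0, so corank 2. A Groebner basis of the Jacobian ideal J(f) in C{p,q} is {-p*q/7 + q^6 + q^2/7, p*q^2 - q^3, p^2 - p*q}; counting standard monomials gives mu = 8. Corank 2; j^3 = p*(p - q)^2 has shape L^2 M (L != M), so D-series; mu = 8 gives D_8.

Type D8, Milnor number mu = 8.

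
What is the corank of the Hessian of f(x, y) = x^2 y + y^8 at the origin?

2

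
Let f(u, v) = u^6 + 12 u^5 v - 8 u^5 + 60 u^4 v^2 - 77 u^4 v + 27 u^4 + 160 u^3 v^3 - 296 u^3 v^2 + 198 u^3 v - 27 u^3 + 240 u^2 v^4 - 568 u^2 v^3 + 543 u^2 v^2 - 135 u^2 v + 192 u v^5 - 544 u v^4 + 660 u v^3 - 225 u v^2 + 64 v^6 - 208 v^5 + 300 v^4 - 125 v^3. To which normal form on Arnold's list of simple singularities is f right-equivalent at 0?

E8

The Hessian of f at 0 is [[0, 0], [0, 0]] with rank 0, so corank 2. A Groebner basis of the Jacobian ideal J(f) in C{u,v} is {-5103*u^2/8 + u*v^3 + 189*u*v^2/4 - 8505*u*v/4 + 315*v^3/4 - 14175*v^2/8, 729*u^2/2 - 27*u*v^2 + 1215*u*v + v^4 - 45*v^3 + 2025*v^2/2, u^3 + 45*u^2/4 - 55*u*v^2/6 + 75*u*v/2 - 575*v^3/54 + 125*v^2/4, u^2*v - 9*u^2/4 + 7*u*v^2/2 - 15*u*v/2 + 55*v^3/18 - 25*v^2/4}; counting standard monomials gives mu = 8. Corank 2; j^3 = -(3*u + 5*v)^3 is a perfect cube, so E-series; the 5-jet and mu = 8 give E_8.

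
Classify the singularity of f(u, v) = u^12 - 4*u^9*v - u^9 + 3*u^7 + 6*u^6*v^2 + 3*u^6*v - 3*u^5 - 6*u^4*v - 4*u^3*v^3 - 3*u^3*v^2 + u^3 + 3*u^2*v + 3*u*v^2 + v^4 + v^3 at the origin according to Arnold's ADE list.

The Hessian of f at 0 has rank 0. Corank 2; j^3 = (u + v)^3 is a perfect cube, so E-series; the 4-jet and mu = 6 give E_6.

E_{6}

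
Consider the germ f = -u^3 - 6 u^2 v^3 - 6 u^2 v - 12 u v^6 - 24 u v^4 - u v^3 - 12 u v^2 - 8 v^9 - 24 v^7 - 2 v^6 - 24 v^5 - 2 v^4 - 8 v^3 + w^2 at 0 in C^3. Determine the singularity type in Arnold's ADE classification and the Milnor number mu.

Type E_{7}, Milnor number mu = 7.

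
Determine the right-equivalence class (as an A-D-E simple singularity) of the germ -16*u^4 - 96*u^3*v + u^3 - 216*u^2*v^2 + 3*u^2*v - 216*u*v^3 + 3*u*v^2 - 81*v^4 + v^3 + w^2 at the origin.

E6

The Hessian of f at 0 is [[0, 0, 0], [0, 0, 0], [0, 0, 2]] with rank 1, so corank 2. A Groebner basis of the Jacobian ideal J(f) in C{u,v,w} is {v^4, u*v^2 + 7*v^3/6, u^2 + 2*u*v + v^2, w}; counting standard monomials gives mu = 6. Corank 2; j^3 = (u + v)^3 is a perfect cube, so E-series; the 4-jet and mu = 6 give E_6.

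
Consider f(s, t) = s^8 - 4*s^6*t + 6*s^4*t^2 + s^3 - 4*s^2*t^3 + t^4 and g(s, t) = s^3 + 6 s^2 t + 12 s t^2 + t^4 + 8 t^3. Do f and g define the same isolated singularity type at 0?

Yes.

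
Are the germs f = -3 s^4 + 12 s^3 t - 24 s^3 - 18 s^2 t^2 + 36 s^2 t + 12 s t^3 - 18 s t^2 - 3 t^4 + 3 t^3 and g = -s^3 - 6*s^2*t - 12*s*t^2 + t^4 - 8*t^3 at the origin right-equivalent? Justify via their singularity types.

Yes.

The Hessian of f at 0 is [[0, 0], [0, 0]] with rank 0, so corank 2. A Groebner basis of the Jacobian ideal J(f) in C{s,t} is {t^4, s*t^2 - 2*t^3/3, s^2 - s*t + t^2/4}; counting standard monomials gives mu = 6. Corank 2; j^3 = -3*(2*s - t)^3 is a perfect cube, so E-series; the 4-jet and mu = 6 give E_6. The Hessian of g at 0 is [[0, 0], [0, 0]] with rank 0, so corank 2. A Groebner basis of the Jacobian ideal J(g) in C{s,t} is {t^3, s^2 + 4*s*t + 4*t^2}; counting standard monomials gives mu = 6. Corank 2; j^3 = -(s + 2*t)^3 is a perfect cube, so E-series; the 4-jet and mu = 6 give E_6. Both have type E_6, hence right-equivalent.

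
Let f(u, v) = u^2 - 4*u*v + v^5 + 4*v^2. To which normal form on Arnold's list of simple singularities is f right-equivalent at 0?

A4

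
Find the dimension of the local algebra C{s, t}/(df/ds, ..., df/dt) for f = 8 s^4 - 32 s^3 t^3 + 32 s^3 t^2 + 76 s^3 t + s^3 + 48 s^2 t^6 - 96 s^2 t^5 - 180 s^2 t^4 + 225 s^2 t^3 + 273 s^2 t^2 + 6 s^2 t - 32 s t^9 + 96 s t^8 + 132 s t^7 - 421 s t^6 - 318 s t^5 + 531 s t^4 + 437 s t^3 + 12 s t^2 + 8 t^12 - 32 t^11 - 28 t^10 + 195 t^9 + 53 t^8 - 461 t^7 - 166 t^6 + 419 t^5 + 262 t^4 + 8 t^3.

7

The Hessian of f at 0 has rank 0. Corank 2; j^3 = (s + 2*t)^3 is a perfect cube, so E-series; the 4-jet and mu = 7 give E_7.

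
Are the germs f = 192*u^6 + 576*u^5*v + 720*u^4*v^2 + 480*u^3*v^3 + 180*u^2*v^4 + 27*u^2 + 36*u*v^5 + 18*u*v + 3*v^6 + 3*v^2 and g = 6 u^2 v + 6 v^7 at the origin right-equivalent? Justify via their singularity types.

The Hessian of f at 0 is [[54, 18], [18, 6]] with rank 1, so corank 1. A Groebner basis of the Jacobian ideal J(f) in C{u,v} is {v^5, u + v/3}; counting standard monomials gives mu = 5. Corank 1: A-series; mu = 5 gives A_5. The Hessian of g at 0 is [[0, 0], [0, 0]] with rank 0, so corank 2. A Groebner basis of the Jacobian ideal J(g) in C{u,v} is {u^2/7 + v^6, u^3, u*v}; counting standard monomials gives mu = 8. Corank 2; j^3 = 6*u^2*v has shape L^2 M (L != M), so D-series; mu = 8 gives D_8. f is A_5 but g is D_8, hence not right-equivalent.

No.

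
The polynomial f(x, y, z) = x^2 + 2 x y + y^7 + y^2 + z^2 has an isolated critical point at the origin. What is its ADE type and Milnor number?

The Hessian of f at 0 is [[2, 2, 0], [2, 2, 0], [0, 0, 2]] with rank 2, so corank 1. A Groebner basis of the Jacobian ideal J(f) in C{x,y,z} is {y^6, x + y, z}; counting standard monomials gives mu = 6. Corank 1: A-series; mu = 6 gives A_6.

Type A_{6}, Milnor number mu = 6.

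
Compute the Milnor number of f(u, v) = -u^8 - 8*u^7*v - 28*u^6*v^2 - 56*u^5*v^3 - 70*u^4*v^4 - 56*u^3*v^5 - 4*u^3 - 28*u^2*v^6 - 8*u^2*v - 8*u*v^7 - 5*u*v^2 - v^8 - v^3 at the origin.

9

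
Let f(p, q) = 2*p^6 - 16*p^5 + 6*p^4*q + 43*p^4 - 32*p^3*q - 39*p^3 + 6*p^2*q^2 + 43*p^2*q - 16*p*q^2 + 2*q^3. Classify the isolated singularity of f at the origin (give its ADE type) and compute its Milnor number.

The Hessian of f at 0 has rank 0. Corank 2; j^3 = -(3*p - q)*(13*p^2 - 10*p*q + 2*q^2) splits into three distinct lines over C (the quadratic factor has nonzero discriminant), so D_4.

Type D_{4}, Milnor number mu = 4.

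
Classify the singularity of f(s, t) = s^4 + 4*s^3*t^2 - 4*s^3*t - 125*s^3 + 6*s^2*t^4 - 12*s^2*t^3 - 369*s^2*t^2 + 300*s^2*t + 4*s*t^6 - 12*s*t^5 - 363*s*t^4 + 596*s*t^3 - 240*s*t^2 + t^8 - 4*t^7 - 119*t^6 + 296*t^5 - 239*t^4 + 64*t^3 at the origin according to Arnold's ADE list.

E6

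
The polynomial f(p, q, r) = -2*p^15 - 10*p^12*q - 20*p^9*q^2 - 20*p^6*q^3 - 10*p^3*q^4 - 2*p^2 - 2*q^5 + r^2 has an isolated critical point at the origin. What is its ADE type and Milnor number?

Type A4, Milnor number mu = 4.

The Hessian of f at 0 has rank 2. Corank 1: A-series; mu = 4 gives A_4.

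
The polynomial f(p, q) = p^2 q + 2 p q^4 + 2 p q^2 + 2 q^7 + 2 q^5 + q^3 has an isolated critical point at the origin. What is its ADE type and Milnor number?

Type D_8, Milnor number mu = 8.

The Hessian of f at 0 is [[0, 0], [0, 0]] with rank 0, so corank 2. A Groebner basis of the Jacobian ideal J(f) in C{p,q} is {-p^2/6 + p*q^3 - 4*p*q/3 - 7*q^2/6, p*q + q^4 + q^2, p^3 - 3*p*q^2 - 2*q^3, p^2*q + 2*p*q^2 + q^3}; counting standard monomials gives mu = 8. Corank 2; j^3 = q*(p + q)^2 has shape L^2 M (L != M), so D-series; mu = 8 gives D_8.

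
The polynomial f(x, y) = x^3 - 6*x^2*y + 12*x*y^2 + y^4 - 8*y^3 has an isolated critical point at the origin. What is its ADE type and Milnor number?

The Hessian of f at 0 has rank 0. Corank 2; j^3 = (x - 2*y)^3 is a perfect cube, so E-series; the 4-jet and mu = 6 give E_6.

Type E_6, Milnor number mu = 6.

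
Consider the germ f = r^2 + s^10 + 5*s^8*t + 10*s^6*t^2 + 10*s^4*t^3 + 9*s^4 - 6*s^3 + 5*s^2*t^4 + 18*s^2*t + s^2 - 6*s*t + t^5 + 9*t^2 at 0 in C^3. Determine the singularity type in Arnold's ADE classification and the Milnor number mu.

The Hessian of f at 0 has rank 2. Corank 1: A-series; mu = 4 gives A_4.

Type A_4, Milnor number mu = 4.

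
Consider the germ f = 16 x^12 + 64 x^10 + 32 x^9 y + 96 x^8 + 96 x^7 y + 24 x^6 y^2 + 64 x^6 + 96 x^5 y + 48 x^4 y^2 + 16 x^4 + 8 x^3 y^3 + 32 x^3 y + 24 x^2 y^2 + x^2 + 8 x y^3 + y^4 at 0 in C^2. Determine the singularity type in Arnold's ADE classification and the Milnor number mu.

Type A_3, Milnor number mu = 3.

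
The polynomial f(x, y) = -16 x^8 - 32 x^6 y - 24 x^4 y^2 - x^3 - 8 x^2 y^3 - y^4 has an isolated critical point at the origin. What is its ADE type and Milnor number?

Type E_{6}, Milnor number mu = 6.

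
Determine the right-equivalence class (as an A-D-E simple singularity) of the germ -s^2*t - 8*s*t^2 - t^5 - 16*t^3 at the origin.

The Hessian of f at 0 is [[0, 0], [0, 0]] with rank 0, so corank 2. A Groebner basis of the Jacobian ideal J(f) in C{s,t} is {s^2/5 + t^4 - 16*t^2/5, s^3 + 64*t^3, s*t + 4*t^2}; counting standard monomials gives mu = 6. Corank 2; j^3 = -t*(s + 4*t)^2 has shape L^2 M (L != M), so D-series; mu = 6 gives D_6.

D_{6}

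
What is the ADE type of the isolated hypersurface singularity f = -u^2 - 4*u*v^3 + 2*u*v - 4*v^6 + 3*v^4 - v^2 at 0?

A_3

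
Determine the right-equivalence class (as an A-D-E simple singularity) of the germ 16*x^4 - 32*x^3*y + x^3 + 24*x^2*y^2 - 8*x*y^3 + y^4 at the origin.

The Hessian of f at 0 has rank 0. Corank 2; j^3 = x^3 is a perfect cube, so E-series; the 4-jet and mu = 6 give E_6.

E6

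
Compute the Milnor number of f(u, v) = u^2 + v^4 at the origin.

The Hessian of f at 0 has rank 1. Corank 1: A-series; mu = 3 gives A_3.

3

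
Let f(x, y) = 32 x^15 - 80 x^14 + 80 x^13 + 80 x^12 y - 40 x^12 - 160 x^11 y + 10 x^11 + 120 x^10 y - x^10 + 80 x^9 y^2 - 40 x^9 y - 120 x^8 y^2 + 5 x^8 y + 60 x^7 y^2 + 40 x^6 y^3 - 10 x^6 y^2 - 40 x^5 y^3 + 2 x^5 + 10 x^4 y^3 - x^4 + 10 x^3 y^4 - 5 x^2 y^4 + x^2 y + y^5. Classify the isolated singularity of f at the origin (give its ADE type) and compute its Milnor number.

Type D6, Milnor number mu = 6.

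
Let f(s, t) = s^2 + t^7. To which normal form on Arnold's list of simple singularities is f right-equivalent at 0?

A_{6}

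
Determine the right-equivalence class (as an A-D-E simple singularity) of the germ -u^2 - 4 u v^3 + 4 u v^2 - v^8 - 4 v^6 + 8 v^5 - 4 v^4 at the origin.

The Hessian of f at 0 has rank 1. Corank 1: A-series; mu = 7 gives A_7.

A_7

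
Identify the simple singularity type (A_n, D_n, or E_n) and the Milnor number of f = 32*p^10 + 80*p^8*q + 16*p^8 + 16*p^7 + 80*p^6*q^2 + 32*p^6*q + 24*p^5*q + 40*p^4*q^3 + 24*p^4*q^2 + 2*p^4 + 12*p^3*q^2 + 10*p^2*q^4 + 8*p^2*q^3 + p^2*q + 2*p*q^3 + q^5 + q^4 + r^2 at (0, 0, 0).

Type D_5, Milnor number mu = 5.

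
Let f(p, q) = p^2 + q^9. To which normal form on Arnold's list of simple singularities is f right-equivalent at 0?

The Hessian of f at 0 is [[2, 0], [0, 0]] with rank 1, so corank 1. A Groebner basis of the Jacobian ideal J(f) in C{p,q} is {q^8, p}; counting standard monomials gives mu = 8. Corank 1: A-series; mu = 8 gives A_8.

A_8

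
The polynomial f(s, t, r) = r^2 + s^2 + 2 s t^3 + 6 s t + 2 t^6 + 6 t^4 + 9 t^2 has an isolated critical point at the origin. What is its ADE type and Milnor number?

The Hessian of f at 0 has rank 2. Corank 1: A-series; mu = 5 gives A_5.

Type A_5, Milnor number mu = 5.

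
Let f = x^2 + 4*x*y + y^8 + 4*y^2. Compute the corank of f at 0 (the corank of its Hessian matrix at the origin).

1

Hessian at 0 has rank 1.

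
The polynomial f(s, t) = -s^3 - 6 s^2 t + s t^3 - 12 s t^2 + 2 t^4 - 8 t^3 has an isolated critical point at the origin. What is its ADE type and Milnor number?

Type E_7, Milnor number mu = 7.

The Hessian of f at 0 has rank 0. Corank 2; j^3 = -(s + 2*t)^3 is a perfect cube, so E-series; the 4-jet and mu = 7 give E_7.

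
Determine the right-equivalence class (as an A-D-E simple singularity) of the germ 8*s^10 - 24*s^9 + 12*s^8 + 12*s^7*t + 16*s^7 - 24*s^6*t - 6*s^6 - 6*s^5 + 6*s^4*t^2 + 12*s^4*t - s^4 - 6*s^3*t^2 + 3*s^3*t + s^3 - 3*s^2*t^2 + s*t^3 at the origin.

The Hessian of f at 0 has rank 0. Corank 2; j^3 = s^3 is a perfect cube, so E-series; the 4-jet and mu = 7 give E_7.

E7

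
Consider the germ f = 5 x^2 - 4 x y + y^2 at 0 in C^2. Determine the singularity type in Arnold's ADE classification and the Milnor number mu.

Type A_{1}, Milnor number mu = 1.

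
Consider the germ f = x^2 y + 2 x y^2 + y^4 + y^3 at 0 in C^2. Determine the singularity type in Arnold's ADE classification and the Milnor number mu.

Type D_{5}, Milnor number mu = 5.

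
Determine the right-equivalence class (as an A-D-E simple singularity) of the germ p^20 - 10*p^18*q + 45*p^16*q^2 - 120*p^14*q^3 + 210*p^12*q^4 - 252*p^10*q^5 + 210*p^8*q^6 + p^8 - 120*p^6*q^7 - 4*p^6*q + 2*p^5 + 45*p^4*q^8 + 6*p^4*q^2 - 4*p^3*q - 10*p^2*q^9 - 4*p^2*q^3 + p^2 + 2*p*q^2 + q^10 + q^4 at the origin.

A_{9}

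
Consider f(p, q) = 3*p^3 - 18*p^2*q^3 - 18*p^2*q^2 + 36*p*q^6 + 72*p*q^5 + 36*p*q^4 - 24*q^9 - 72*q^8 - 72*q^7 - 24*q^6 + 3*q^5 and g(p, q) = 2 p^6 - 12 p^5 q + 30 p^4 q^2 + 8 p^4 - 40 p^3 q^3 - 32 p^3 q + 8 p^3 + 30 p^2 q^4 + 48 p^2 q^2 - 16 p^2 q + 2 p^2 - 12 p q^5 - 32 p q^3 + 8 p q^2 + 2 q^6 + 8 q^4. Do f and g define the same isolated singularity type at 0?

No.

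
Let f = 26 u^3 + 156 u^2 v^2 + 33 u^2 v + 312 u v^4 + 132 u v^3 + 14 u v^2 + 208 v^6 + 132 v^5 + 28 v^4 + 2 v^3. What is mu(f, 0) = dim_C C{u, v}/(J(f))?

4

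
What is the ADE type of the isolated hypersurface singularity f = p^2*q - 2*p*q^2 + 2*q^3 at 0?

D4

The Hessian of f at 0 has rank 0. Corank 2; j^3 = q*(p^2 - 2*p*q + 2*q^2) splits into three distinct lines over C (the quadratic factor has nonzero discriminant), so D_4.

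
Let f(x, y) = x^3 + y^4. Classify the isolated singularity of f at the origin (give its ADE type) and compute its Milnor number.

Type E_{6}, Milnor number mu = 6.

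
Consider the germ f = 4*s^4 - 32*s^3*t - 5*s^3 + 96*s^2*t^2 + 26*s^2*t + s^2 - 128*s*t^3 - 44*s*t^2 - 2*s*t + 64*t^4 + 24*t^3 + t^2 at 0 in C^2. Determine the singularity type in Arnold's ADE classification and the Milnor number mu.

Type A2, Milnor number mu = 2.

The Hessian of f at 0 has rank 1. Corank 1: A-series; mu = 2 gives A_2.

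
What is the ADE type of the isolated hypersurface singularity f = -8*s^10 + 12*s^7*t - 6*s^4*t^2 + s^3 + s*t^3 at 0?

E_7

The Hessian of f at 0 has rank 0. Corank 2; j^3 = s^3 is a perfect cube, so E-series; the 4-jet and mu = 7 give E_7.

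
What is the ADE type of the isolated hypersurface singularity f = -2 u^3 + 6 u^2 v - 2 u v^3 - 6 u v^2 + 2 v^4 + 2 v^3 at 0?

The Hessian of f at 0 is [[0, 0], [0, 0]] with rank 0, so corank 2. A Groebner basis of the Jacobian ideal J(f) in C{u,v} is {u^3 - 3*u^2*v - 6*u^2 + 12*u*v - 6*v^2, 3*u^2 + u*v^2 - 6*u*v + 3*v^2, 3*u^2 - 6*u*v + v^3 + 3*v^2}; counting standard monomials gives mu = 7. Corank 2; j^3 = -2*(u - v)^3 is a perfect cube, so E-series; the 4-jet and mu = 7 give E_7.

E_{7}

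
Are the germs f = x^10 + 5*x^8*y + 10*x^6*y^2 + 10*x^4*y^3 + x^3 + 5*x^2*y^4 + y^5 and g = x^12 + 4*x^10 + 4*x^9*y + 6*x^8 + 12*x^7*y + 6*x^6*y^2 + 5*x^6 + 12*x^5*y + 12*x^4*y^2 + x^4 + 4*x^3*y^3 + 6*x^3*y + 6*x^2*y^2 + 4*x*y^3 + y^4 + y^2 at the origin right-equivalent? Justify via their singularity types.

No.

The Hessian of f at 0 has rank 0. Corank 2; j^3 = x^3 is a perfect cube, so E-series; the 5-jet and mu = 8 give E_8. The Hessian of g at 0 has rank 1. Corank 1: A-series; mu = 3 gives A_3. f is E_8 but g is A_3, hence not right-equivalent.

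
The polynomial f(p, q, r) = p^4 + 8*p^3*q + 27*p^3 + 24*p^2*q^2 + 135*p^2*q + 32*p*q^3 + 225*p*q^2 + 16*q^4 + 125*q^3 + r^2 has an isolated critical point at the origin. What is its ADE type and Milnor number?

Type E6, Milnor number mu = 6.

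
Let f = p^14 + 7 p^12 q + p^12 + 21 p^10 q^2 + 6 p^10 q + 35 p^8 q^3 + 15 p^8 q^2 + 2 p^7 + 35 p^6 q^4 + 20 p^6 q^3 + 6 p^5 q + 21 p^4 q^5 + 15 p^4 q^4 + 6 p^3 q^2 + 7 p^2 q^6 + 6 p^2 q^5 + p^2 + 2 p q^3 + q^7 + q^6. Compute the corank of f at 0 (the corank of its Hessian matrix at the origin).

1

Hessian at 0 has rank 1.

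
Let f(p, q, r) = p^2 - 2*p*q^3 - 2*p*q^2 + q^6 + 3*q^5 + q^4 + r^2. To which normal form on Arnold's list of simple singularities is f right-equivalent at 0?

A_{4}

The Hessian of f at 0 has rank 2. Corank 1: A-series; mu = 4 gives A_4.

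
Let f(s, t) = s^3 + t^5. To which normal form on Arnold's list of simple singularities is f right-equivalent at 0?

E_{8}

The Hessian of f at 0 has rank 0. Corank 2; j^3 = s^3 is a perfect cube, so E-series; the 5-jet and mu = 8 give E_8.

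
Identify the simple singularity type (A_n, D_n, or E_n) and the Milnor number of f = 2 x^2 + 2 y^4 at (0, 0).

The Hessian of f at 0 is [[4, 0], [0, 0]] with rank 1, so corank 1. A Groebner basis of the Jacobian ideal J(f) in C{x,y} is {y^3, x}; counting standard monomials gives mu = 3. Corank 1: A-series; mu = 3 gives A_3.

Type A3, Milnor number mu = 3.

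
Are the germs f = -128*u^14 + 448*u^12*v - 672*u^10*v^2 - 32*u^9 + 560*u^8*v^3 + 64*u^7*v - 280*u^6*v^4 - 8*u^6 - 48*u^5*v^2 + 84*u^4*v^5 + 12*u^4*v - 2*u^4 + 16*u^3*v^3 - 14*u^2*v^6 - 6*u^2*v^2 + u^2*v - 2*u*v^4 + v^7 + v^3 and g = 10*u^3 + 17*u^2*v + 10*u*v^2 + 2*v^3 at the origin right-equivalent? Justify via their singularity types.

The Hessian of f at 0 has rank 0. Corank 2; j^3 = v*(u^2 + v^2) splits into three distinct lines over C (the quadratic factor has nonzero discriminant), so D_4. The Hessian of g at 0 has rank 0. Corank 2; j^3 = (2*u + v)*(5*u^2 + 6*u*v + 2*v^2) splits into three distinct lines over C (the quadratic factor has nonzero discriminant), so D_4. Both have type D_4, hence right-equivalent.

Yes.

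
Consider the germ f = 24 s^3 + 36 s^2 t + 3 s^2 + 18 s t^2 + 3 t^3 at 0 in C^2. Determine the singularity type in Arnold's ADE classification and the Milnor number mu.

Type A2, Milnor number mu = 2.

The Hessian of f at 0 is [[6, 0], [0, 0]] with rank 1, so corank 1. A Groebner basis of the Jacobian ideal J(f) in C{s,t} is {t^2, s}; counting standard monomials gives mu = 2. Corank 1: A-series; mu = 2 gives A_2.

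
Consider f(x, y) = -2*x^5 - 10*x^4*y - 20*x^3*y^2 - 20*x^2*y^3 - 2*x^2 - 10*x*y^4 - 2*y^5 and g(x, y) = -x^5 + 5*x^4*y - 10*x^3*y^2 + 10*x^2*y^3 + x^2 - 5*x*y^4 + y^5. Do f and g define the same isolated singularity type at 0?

The Hessian of f at 0 is [[-4, 0], [0, 0]] with rank 1, so corank 1. A Groebner basis of the Jacobian ideal J(f) in C{x,y} is {y^4, x}; counting standard monomials gives mu = 4. Corank 1: A-series; mu = 4 gives A_4. The Hessian of g at 0 is [[2, 0], [0, 0]] with rank 1, so corank 1. A Groebner basis of the Jacobian ideal J(g) in C{x,y} is {y^4, x}; counting standard monomials gives mu = 4. Corank 1: A-series; mu = 4 gives A_4. Both have type A_4, hence right-equivalent.

Yes.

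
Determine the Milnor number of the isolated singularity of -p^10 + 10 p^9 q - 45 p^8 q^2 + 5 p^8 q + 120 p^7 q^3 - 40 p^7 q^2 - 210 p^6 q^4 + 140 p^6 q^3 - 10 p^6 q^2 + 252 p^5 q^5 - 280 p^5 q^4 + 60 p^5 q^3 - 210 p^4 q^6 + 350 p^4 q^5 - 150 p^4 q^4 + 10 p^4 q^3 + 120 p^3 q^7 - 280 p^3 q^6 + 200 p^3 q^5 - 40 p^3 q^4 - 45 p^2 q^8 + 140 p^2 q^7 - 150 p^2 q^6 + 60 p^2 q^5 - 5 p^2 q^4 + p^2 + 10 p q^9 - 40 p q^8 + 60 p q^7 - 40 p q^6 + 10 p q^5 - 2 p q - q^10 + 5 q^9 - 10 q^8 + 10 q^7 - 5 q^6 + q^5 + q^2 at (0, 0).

4

The Hessian of f at 0 has rank 1. Corank 1: A-series; mu = 4 gives A_4.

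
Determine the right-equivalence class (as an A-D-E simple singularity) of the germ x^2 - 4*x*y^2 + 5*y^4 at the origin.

A_{3}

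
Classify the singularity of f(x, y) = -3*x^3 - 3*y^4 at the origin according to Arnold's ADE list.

E_6

The Hessian of f at 0 has rank 0. Corank 2; j^3 = -3*x^3 is a perfect cube, so E-series; the 4-jet and mu = 6 give E_6.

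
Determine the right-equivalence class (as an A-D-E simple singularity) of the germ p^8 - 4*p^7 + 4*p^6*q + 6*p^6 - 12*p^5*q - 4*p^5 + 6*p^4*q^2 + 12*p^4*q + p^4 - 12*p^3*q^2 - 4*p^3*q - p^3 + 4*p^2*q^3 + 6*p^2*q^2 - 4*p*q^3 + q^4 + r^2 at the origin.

The Hessian of f at 0 has rank 1. Corank 2; j^3 = -p^3 is a perfect cube, so E-series; the 4-jet and mu = 6 give E_6.

E_6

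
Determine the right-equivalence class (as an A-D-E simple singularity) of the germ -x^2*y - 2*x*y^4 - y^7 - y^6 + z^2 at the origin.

D_{7}

The Hessian of f at 0 is [[0, 0, 0], [0, 0, 0], [0, 0, 2]] with rank 1, so corank 2. A Groebner basis of the Jacobian ideal J(f) in C{x,y,z} is {x*y + y^4, x^3, x^2*y, -x^2/6 + x*y^2, z}; counting standard monomials gives mu = 7. Corank 2; j^3 = -x^2*y has shape L^2 M (L != M), so D-series; mu = 7 gives D_7.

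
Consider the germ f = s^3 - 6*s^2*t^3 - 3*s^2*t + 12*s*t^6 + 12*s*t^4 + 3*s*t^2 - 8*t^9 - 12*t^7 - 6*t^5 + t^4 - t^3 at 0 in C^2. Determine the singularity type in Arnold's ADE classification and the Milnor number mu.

Type E6, Milnor number mu = 6.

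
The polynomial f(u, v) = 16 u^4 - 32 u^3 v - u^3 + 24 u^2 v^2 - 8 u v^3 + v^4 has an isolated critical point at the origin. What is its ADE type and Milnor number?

The Hessian of f at 0 has rank 0. Corank 2; j^3 = -u^3 is a perfect cube, so E-series; the 4-jet and mu = 6 give E_6.

Type E6, Milnor number mu = 6.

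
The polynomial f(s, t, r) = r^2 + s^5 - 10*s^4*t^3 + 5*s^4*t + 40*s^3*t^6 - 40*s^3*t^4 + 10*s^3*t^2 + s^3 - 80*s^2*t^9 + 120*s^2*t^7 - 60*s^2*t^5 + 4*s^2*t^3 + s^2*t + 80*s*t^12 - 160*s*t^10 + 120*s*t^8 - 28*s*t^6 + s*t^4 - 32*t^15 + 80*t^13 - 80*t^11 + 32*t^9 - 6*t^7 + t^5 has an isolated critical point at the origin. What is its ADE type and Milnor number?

Type D_{6}, Milnor number mu = 6.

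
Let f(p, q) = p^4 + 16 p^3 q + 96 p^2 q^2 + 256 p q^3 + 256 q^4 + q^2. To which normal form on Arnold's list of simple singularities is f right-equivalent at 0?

A_3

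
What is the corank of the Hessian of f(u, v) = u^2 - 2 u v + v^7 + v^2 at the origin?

1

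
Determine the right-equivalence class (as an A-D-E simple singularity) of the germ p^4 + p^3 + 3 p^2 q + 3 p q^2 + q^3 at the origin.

E_6

The Hessian of f at 0 is [[0, 0], [0, 0]] with rank 0, so corank 2. A Groebner basis of the Jacobian ideal J(f) in C{p,q} is {q^4, p*q^2 + 2*q^3/3, p^2 + 2*p*q + q^2}; counting standard monomials gives mu = 6. Corank 2; j^3 = (p + q)^3 is a perfect cube, so E-series; the 4-jet and mu = 6 give E_6.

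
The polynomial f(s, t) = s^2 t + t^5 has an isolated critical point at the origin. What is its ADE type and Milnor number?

The Hessian of f at 0 is [[0, 0], [0, 0]] with rank 0, so corank 2. A Groebner basis of the Jacobian ideal J(f) in C{s,t} is {s^2/5 + t^4, s^3, s*t}; counting standard monomials gives mu = 6. Corank 2; j^3 = s^2*t has shape L^2 M (L != M), so D-series; mu = 6 gives D_6.

Type D6, Milnor number mu = 6.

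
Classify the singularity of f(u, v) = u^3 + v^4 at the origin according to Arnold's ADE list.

The Hessian of f at 0 has rank 0. Corank 2; j^3 = u^3 is a perfect cube, so E-series; the 4-jet and mu = 6 give E_6.

E_6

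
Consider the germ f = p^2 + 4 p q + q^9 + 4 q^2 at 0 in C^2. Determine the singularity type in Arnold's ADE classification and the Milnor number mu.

The Hessian of f at 0 has rank 1. Corank 1: A-series; mu = 8 gives A_8.

Type A_{8}, Milnor number mu = 8.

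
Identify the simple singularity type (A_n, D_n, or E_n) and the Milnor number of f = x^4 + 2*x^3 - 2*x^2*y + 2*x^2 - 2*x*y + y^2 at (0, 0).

The Hessian of f at 0 has rank 2. Corank 0: nondegenerate Morse point, so A_1.

Type A_1, Milnor number mu = 1.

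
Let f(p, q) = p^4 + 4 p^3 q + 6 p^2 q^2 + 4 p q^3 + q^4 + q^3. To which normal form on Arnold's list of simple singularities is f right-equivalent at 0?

The Hessian of f at 0 is [[0, 0], [0, 0]] with rank 0, so corank 2. A Groebner basis of the Jacobian ideal J(f) in C{p,q} is {p^3 + 3*p^2*q, q^2}; counting standard monomials gives mu = 6. Corank 2; j^3 = q^3 is a perfect cube, so E-series; the 4-jet and mu = 6 give E_6.

E_{6}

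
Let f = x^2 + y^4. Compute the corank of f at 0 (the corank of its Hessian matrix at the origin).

1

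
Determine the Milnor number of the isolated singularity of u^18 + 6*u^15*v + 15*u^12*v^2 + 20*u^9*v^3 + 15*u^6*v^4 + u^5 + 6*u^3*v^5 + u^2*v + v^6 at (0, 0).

7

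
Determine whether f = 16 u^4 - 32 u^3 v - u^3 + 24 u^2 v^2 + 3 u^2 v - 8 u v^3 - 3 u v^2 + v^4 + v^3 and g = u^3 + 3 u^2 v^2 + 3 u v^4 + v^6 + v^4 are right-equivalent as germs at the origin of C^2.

Yes.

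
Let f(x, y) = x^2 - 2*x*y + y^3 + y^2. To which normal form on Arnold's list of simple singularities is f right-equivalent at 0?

A_2

The Hessian of f at 0 is [[2, -2], [-2, 2]] with rank 1, so corank 1. A Groebner basis of the Jacobian ideal J(f) in C{x,y} is {y^2, x - y}; counting standard monomials gives mu = 2. Corank 1: A-series; mu = 2 gives A_2.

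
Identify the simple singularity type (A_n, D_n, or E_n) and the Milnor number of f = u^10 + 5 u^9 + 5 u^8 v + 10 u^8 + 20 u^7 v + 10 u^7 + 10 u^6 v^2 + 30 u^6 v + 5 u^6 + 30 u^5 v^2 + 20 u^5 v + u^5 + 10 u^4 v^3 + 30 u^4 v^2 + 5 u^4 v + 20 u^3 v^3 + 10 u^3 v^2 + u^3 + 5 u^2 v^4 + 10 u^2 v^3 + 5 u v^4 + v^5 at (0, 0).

The Hessian of f at 0 is [[0, 0], [0, 0]] with rank 0, so corank 2. A Groebner basis of the Jacobian ideal J(f) in C{u,v} is {v^5, u*v^3 + v^4/4, u^2}; counting standard monomials gives mu = 8. Corank 2; j^3 = u^3 is a perfect cube, so E-series; the 5-jet and mu = 8 give E_8.

Type E_8, Milnor number mu = 8.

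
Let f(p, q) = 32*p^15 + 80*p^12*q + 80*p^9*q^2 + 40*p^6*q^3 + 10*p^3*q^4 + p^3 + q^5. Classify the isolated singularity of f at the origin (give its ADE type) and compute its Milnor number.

Type E_8, Milnor number mu = 8.

The Hessian of f at 0 has rank 0. Corank 2; j^3 = p^3 is a perfect cube, so E-series; the 5-jet and mu = 8 give E_8.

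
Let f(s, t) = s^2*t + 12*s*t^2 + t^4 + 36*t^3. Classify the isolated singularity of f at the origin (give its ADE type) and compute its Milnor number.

The Hessian of f at 0 is [[0, 0], [0, 0]] with rank 0, so corank 2. A Groebner basis of the Jacobian ideal J(f) in C{s,t} is {s^3 - 54*s^2 + 1944*t^2, s^2/4 + t^3 - 9*t^2, s*t + 6*t^2}; counting standard monomials gives mu = 5. Corank 2; j^3 = t*(s + 6*t)^2 has shape L^2 M (L != M), so D-series; mu = 5 gives D_5.

Type D_5, Milnor number mu = 5.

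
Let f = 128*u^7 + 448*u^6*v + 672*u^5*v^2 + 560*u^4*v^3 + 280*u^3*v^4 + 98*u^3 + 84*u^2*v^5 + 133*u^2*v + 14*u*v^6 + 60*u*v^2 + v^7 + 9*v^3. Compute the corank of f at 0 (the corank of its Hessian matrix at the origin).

2

The Hessian at 0 is [[0, 0], [0, 0]] of rank 0; hence corank 2.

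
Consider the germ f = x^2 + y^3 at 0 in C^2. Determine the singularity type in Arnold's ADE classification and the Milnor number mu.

Type A_{2}, Milnor number mu = 2.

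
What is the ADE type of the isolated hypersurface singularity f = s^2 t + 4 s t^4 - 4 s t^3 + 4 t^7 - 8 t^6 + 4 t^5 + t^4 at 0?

The Hessian of f at 0 is [[0, 0], [0, 0]] with rank 0, so corank 2. A Groebner basis of the Jacobian ideal J(f) in C{s,t} is {s*t^2, -s*t/2 + t^3, s^2 + 2*s*t}; counting standard monomials gives mu = 5. Corank 2; j^3 = s^2*t has shape L^2 M (L != M), so D-series; mu = 5 gives D_5.

D_5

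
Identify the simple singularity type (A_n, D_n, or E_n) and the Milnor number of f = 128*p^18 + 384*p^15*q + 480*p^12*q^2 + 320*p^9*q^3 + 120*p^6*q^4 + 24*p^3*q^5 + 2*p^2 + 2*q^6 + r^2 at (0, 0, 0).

Type A_5, Milnor number mu = 5.

The Hessian of f at 0 is [[4, 0, 0], [0, 0, 0], [0, 0, 2]] with rank 2, so corank 1. A Groebner basis of the Jacobian ideal J(f) in C{p,q,r} is {q^5, p, r}; counting standard monomials gives mu = 5. Corank 1: A-series; mu = 5 gives A_5.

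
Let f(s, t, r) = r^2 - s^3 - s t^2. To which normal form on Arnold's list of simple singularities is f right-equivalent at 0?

D_4

The Hessian of f at 0 has rank 1. Corank 2; j^3 = -s*(s^2 + t^2) splits into three distinct lines over C (the quadratic factor has nonzero discriminant), so D_4.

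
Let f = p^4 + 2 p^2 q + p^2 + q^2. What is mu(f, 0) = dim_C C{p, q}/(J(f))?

1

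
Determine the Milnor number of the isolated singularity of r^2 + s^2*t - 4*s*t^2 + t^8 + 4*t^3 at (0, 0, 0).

9

The Hessian of f at 0 has rank 1. Corank 2; j^3 = t*(s - 2*t)^2 has shape L^2 M (L != M), so D-series; mu = 9 gives D_9.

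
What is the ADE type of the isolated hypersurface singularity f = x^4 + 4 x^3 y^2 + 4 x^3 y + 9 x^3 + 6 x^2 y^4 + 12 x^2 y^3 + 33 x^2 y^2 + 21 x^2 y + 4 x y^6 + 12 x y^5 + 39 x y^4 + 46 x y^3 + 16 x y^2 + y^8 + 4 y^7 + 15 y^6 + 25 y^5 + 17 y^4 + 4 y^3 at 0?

The Hessian of f at 0 has rank 0. Corank 2; j^3 = (x + y)*(3*x + 2*y)^2 has shape L^2 M (L != M), so D-series; mu = 5 gives D_5.

D_{5}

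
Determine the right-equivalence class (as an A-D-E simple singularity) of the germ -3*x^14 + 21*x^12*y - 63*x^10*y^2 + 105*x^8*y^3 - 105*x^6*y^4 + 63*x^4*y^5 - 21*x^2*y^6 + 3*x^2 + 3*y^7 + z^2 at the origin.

The Hessian of f at 0 has rank 2. Corank 1: A-series; mu = 6 gives A_6.

A_{6}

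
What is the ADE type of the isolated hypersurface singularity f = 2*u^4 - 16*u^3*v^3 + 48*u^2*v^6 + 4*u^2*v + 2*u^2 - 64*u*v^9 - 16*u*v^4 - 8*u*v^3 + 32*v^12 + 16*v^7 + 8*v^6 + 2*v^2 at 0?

A1

The Hessian of f at 0 has rank 2. Corank 0: nondegenerate Morse point, so A_1.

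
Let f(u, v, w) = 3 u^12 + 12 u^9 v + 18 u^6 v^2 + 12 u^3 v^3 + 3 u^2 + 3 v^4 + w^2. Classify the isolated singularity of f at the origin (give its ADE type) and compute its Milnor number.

The Hessian of f at 0 has rank 2. Corank 1: A-series; mu = 3 gives A_3.

Type A_3, Milnor number mu = 3.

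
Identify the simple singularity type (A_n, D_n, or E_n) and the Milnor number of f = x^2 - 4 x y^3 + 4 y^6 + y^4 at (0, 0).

The Hessian of f at 0 is [[2, 0], [0, 0]] with rank 1, so corank 1. A Groebner basis of the Jacobian ideal J(f) in C{x,y} is {y^3, x}; counting standard monomials gives mu = 3. Corank 1: A-series; mu = 3 gives A_3.

Type A_{3}, Milnor number mu = 3.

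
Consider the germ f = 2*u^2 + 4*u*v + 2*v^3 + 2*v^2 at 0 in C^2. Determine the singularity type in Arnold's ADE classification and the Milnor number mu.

Type A2, Milnor number mu = 2.

The Hessian of f at 0 has rank 1. Corank 1: A-series; mu = 2 gives A_2.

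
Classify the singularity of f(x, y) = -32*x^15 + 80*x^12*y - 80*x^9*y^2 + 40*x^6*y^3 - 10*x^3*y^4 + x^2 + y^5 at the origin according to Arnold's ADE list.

A4

The Hessian of f at 0 is [[2, 0], [0, 0]] with rank 1, so corank 1. A Groebner basis of the Jacobian ideal J(f) in C{x,y} is {y^4, x}; counting standard monomials gives mu = 4. Corank 1: A-series; mu = 4 gives A_4.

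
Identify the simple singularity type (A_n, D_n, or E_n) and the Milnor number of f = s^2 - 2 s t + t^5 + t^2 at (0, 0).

Type A_4, Milnor number mu = 4.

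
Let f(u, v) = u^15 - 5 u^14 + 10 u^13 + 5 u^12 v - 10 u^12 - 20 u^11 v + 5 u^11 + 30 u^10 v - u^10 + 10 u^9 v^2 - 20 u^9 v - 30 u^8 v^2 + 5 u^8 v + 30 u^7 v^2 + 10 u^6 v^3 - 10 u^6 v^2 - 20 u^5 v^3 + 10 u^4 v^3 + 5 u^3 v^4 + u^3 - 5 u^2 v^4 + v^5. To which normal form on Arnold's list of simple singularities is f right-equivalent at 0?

E8

The Hessian of f at 0 is [[0, 0], [0, 0]] with rank 0, so corank 2. A Groebner basis of the Jacobian ideal J(f) in C{u,v} is {v^4, u^2}; counting standard monomials gives mu = 8. Corank 2; j^3 = u^3 is a perfect cube, so E-series; the 5-jet and mu = 8 give E_8.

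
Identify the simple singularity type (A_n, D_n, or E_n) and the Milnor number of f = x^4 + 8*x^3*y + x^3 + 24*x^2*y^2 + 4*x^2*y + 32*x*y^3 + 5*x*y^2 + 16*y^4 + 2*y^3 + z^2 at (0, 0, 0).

Type D_5, Milnor number mu = 5.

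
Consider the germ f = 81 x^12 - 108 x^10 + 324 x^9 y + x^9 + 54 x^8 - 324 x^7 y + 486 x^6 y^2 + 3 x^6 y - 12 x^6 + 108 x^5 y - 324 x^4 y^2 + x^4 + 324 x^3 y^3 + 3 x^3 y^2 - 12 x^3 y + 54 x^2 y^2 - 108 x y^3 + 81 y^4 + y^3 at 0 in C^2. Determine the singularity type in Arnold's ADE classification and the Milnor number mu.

The Hessian of f at 0 is [[0, 0], [0, 0]] with rank 0, so corank 2. A Groebner basis of the Jacobian ideal J(f) in C{x,y} is {x^3 - 9*x^2*y, y^2}; counting standard monomials gives mu = 6. Corank 2; j^3 = y^3 is a perfect cube, so E-series; the 4-jet and mu = 6 give E_6.

Type E6, Milnor number mu = 6.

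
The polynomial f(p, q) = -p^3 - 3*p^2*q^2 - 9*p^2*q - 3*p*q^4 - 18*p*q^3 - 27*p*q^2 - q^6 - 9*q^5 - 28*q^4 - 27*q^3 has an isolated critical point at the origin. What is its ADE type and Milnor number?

The Hessian of f at 0 has rank 0. Corank 2; j^3 = -(p + 3*q)^3 is a perfect cube, so E-series; the 4-jet and mu = 6 give E_6.

Type E_6, Milnor number mu = 6.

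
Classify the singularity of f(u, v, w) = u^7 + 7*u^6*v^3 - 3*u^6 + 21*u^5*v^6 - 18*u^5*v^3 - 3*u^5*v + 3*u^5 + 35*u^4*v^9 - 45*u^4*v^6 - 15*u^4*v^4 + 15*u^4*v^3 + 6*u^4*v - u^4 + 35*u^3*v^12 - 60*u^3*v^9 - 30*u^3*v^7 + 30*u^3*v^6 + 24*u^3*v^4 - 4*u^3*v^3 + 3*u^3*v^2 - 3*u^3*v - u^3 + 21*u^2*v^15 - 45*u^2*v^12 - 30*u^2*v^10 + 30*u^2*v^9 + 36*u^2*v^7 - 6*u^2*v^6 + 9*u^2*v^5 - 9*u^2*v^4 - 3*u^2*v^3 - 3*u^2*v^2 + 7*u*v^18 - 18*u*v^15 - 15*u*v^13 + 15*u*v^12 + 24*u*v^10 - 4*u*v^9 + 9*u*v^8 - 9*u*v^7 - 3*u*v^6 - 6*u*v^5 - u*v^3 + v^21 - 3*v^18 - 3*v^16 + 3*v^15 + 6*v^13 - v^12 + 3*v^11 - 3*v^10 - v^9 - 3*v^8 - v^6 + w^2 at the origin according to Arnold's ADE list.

E7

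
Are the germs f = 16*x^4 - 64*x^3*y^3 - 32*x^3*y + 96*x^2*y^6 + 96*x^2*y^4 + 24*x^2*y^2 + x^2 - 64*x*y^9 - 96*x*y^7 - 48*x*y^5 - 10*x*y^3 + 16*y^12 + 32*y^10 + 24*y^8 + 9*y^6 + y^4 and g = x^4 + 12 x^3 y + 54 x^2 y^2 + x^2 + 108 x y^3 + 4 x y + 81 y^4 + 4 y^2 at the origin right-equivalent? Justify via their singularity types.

The Hessian of f at 0 is [[2, 0], [0, 0]] with rank 1, so corank 1. A Groebner basis of the Jacobian ideal J(f) in C{x,y} is {y^3, x}; counting standard monomials gives mu = 3. Corank 1: A-series; mu = 3 gives A_3. The Hessian of g at 0 is [[2, 4], [4, 8]] with rank 1, so corank 1. A Groebner basis of the Jacobian ideal J(g) in C{x,y} is {y^3, x + 2*y}; counting standard monomials gives mu = 3. Corank 1: A-series; mu = 3 gives A_3. Both have type A_3, hence right-equivalent.

Yes.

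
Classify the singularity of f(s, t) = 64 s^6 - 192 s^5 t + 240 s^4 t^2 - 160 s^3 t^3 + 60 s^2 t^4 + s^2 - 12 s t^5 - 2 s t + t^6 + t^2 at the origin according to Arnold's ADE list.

A_{5}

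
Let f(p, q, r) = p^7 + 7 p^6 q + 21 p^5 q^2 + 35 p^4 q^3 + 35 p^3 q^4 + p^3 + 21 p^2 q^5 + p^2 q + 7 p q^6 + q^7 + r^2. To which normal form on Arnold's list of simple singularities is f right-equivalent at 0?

The Hessian of f at 0 is [[0, 0, 0], [0, 0, 0], [0, 0, 2]] with rank 1, so corank 2. A Groebner basis of the Jacobian ideal J(f) in C{p,q,r} is {-p*q/7 + q^6, p*q^2, p^2 + p*q, r}; counting standard monomials gives mu = 8. Corank 2; j^3 = p^2*(p + q) has shape L^2 M (L != M), so D-series; mu = 8 gives D_8.

D_8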